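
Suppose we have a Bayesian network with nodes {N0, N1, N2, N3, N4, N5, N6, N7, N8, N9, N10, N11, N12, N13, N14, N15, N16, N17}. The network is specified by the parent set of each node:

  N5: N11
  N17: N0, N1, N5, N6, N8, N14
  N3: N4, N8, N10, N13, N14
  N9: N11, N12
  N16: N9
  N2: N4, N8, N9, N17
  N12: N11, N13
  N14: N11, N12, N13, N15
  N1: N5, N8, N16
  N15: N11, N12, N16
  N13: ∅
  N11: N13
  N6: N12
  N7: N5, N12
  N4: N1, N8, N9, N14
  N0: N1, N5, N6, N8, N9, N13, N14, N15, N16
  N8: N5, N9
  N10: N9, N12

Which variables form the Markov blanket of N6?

{N0, N1, N5, N8, N9, N12, N13, N14, N15, N16, N17}

N6's children: N0, N17.
N6 has parent N12.
Co-parents of N6 (other parents of its children):
  N0: N1, N5, N8, N9, N13, N14, N15, N16
  N17: N0, N1, N5, N8, N14
Taking the union gives {N0, N1, N5, N8, N9, N12, N13, N14, N15, N16, N17}.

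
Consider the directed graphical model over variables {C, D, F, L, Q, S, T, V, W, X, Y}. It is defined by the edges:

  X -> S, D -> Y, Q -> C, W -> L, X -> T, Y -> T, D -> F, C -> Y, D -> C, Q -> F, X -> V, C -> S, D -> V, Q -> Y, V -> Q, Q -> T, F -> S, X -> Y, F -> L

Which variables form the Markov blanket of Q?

{C, D, F, T, V, X, Y}

The Markov blanket of a node is its parents, its children, and the other parents of its children.
Q has parent V.
Q has children C, F, T, Y.
Other parents of Q's children:
  parents(C) \ {Q} = {D}.
  F's other parent is D.
  parents(Y) \ {Q} = {C, D, X}.
  T's other parents are X, Y.
Taking the union gives {C, D, F, T, V, X, Y}.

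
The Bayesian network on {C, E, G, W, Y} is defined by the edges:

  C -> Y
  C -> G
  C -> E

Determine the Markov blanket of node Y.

{C}

The Markov blanket of a node is its parents, its children, and the other parents of its children.
Y has parent C.
Children of Y: none.
With no children, Y has no spouses; the co-parent set is empty.
Union: {C} ∪ {} ∪ {} = {C}.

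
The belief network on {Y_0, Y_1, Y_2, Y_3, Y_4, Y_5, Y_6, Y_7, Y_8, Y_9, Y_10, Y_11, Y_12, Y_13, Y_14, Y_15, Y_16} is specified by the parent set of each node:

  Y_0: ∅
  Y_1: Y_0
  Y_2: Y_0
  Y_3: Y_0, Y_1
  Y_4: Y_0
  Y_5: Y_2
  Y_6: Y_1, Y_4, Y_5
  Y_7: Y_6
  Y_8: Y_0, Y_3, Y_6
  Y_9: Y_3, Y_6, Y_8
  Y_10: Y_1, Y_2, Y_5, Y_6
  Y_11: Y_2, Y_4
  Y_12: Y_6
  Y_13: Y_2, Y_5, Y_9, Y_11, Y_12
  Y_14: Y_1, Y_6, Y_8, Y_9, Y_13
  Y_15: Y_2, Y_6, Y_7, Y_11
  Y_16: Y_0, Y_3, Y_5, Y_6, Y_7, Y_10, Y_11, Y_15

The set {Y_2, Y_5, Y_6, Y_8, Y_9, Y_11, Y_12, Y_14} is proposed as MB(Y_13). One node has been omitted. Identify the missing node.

By definition, MB(Y_13) is built from Y_13's parents, Y_13's children, and the co-parents of Y_13.
Pa(Y_13) = {Y_2, Y_5, Y_9, Y_11, Y_12}.
Y_13's children: Y_14.
Other parents of Y_13's children:
  Y_14: Y_1, Y_6, Y_8, Y_9
MB(Y_13) = {Y_1, Y_2, Y_5, Y_6, Y_8, Y_9, Y_11, Y_12, Y_14}.
Comparing with the claimed set, Y_1 is missing.

Y_1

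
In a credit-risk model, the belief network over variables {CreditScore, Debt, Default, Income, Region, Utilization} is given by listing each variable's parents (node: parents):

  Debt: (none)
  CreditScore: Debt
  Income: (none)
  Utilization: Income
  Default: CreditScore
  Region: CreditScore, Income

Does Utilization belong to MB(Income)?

Utilization is a child of Income.
So Utilization ∈ MB(Income).

Yes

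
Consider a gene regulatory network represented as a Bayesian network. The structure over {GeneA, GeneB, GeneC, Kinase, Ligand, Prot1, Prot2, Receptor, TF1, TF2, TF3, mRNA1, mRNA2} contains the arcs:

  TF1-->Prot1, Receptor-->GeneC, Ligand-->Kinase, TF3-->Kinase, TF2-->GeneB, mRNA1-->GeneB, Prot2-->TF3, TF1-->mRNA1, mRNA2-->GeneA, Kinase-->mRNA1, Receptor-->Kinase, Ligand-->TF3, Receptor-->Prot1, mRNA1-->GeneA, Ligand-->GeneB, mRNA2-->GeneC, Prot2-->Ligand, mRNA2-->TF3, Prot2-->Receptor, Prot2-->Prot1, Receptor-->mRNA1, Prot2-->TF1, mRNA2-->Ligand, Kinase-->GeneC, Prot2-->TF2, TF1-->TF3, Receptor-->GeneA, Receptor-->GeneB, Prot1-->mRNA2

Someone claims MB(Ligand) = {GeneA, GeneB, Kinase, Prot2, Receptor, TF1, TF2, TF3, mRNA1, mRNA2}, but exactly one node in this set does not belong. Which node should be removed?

Recall MB(v) = parents ∪ children ∪ spouses, where spouses are the other parents of v's children.
Children of Ligand: GeneB, Kinase, TF3.
Parents of Ligand: Prot2, mRNA2.
Parents of each child, excluding Ligand:
  TF3: Prot2, TF1, mRNA2
  Kinase: Receptor, TF3
  GeneB: Receptor, TF2, mRNA1
MB(Ligand) = {GeneB, Kinase, Prot2, Receptor, TF1, TF2, TF3, mRNA1, mRNA2}.
GeneA is neither a parent, child, nor co-parent of Ligand, so it does not belong.

GeneA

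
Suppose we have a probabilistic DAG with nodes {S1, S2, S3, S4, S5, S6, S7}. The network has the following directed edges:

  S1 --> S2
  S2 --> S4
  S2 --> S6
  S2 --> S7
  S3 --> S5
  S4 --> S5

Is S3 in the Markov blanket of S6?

No

S6 has no children.
S6's parents: S2.
S6 has no children, so there are no co-parents.
MB(S6) = {S2}; S3 is not in this set.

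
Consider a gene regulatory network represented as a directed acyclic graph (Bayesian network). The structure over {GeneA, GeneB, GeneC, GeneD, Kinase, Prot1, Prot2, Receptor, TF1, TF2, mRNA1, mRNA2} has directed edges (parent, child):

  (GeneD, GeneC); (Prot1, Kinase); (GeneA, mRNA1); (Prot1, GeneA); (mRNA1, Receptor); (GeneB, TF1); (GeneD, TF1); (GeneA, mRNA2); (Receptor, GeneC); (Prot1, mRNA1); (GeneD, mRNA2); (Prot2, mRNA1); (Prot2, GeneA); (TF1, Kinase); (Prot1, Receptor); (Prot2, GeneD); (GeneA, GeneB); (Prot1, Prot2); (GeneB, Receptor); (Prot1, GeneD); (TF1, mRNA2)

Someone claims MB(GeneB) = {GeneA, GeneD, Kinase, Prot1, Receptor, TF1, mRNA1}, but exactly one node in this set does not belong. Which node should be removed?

The Markov blanket of a node is its parents, its children, and the other parents of its children.
GeneB's parents: GeneA.
Ch(GeneB) = {Receptor, TF1}.
Other parents of GeneB's children:
  TF1 also has parent GeneD.
  Receptor also has parents Prot1, mRNA1.
MB(GeneB) = {GeneA, GeneD, Prot1, Receptor, TF1, mRNA1}.
Kinase is neither a parent, child, nor co-parent of GeneB, so it does not belong.

Kinase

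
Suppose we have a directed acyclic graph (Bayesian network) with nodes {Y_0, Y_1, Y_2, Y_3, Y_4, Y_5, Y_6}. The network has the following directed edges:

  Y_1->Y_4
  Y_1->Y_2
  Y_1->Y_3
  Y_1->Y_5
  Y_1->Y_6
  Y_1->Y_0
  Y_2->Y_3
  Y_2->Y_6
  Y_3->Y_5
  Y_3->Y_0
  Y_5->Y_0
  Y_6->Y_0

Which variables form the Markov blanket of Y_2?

Pa(Y_2) = {Y_1}.
Children of Y_2: Y_3, Y_6.
Co-parents of Y_2 (other parents of its children):
  Y_3 also has parent Y_1.
  parents(Y_6) \ {Y_2} = {Y_1}.
Taking the union gives {Y_1, Y_3, Y_6}.

{Y_1, Y_3, Y_6}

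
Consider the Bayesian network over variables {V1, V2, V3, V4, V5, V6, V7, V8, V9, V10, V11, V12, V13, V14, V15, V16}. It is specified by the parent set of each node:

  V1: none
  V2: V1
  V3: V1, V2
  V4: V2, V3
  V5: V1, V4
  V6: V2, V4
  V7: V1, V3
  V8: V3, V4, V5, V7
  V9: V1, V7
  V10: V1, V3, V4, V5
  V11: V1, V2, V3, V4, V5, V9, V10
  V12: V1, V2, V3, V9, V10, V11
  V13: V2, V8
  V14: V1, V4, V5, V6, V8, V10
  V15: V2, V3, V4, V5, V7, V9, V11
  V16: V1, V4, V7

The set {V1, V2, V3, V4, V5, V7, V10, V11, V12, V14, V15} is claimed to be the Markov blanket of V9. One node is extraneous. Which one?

By definition, MB(V9) is built from V9's parents, V9's children, and the co-parents of V9.
Parents of V9: V1, V7.
Ch(V9) = {V11, V12, V15}.
For each child, the remaining parents (spouses of V9):
  V11's other parents are V1, V2, V3, V4, V5, V10.
  parents(V12) \ {V9} = {V1, V2, V3, V10, V11}.
  parents(V15) \ {V9} = {V2, V3, V4, V5, V7, V11}.
MB(V9) = {V1, V2, V3, V4, V5, V7, V10, V11, V12, V15}.
V14 is neither a parent, child, nor co-parent of V9, so it does not belong.

V14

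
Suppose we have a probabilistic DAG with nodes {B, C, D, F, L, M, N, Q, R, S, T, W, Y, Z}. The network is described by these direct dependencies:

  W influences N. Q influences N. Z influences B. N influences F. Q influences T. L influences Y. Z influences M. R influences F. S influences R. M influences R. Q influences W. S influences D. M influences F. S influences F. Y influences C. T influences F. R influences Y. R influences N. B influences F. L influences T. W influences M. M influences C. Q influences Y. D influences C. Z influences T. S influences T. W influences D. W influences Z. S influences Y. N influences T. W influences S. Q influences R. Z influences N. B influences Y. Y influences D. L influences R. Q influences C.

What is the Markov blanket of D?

Pa(D) = {S, W, Y}.
D has child C.
Parents of each child, excluding D:
  C's other parents are M, Q, Y.
MB(D) = {C, M, Q, S, W, Y}.

{C, M, Q, S, W, Y}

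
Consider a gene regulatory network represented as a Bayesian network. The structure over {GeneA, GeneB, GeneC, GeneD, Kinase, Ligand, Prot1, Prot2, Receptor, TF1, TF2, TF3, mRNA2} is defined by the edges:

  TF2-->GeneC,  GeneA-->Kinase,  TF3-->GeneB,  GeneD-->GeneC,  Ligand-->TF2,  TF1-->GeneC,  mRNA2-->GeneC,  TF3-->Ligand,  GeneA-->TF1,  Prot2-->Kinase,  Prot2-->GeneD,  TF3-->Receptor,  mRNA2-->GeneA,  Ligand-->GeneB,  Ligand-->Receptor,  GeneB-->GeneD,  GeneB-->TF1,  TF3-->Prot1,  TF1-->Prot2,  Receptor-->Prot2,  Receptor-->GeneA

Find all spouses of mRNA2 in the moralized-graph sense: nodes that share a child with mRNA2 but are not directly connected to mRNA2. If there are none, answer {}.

Children of mRNA2: GeneA, GeneC.
  GeneA: Receptor
  GeneC: GeneD, TF1, TF2
Excluding nodes already adjacent to mRNA2 (GeneA, GeneC), the co-parent-only contribution is {GeneD, Receptor, TF1, TF2}.

{GeneD, Receptor, TF1, TF2}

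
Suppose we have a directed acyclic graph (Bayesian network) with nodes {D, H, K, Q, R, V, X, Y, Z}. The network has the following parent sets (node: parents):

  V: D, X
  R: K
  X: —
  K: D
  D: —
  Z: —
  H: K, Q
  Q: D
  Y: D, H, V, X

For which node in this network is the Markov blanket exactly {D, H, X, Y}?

The target node must have every member of {D, H, X, Y} as a parent, child, or co-parent, and no others.
Parents of V: D, X; children: Y; co-parents: D, H, X.
These exactly cover the given set, so the node is V.

V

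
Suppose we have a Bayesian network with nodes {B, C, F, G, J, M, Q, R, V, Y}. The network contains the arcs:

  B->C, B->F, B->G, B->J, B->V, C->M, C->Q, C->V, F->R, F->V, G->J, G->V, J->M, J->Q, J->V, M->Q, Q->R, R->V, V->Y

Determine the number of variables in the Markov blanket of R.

7

Recall MB(v) = parents ∪ children ∪ spouses, where spouses are the other parents of v's children.
R's children: V.
Pa(R) = {F, Q}.
Other parents of R's children:
  V: B, C, F, G, J
MB(R) = {B, C, F, G, J, Q, V}, which has 7 nodes.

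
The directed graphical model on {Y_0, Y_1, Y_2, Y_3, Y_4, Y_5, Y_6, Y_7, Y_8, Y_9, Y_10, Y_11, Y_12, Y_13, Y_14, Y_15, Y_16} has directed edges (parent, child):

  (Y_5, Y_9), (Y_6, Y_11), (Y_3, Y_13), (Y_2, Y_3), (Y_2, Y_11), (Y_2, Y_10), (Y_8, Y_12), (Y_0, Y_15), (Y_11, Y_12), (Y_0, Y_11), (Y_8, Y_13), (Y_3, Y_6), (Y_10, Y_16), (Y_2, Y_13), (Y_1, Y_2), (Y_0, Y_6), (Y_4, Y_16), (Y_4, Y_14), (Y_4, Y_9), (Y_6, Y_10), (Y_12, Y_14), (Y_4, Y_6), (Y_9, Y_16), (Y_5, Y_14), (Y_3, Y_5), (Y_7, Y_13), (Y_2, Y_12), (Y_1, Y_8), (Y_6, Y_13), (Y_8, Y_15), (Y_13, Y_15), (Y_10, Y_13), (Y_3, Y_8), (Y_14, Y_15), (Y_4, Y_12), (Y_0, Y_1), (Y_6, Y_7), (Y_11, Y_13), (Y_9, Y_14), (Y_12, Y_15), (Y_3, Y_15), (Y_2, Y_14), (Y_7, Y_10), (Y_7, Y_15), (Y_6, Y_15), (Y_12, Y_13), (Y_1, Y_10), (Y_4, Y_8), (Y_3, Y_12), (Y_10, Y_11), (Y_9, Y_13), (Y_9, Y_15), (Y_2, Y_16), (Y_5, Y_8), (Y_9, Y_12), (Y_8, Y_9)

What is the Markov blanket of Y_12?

{Y_0, Y_2, Y_3, Y_4, Y_5, Y_6, Y_7, Y_8, Y_9, Y_10, Y_11, Y_13, Y_14, Y_15}

The Markov blanket of a node is its parents, its children, and the other parents of its children.
Pa(Y_12) = {Y_2, Y_3, Y_4, Y_8, Y_9, Y_11}.
Y_12 has children Y_13, Y_14, Y_15.
For each child, the remaining parents (spouses of Y_12):
  Y_13: Y_2, Y_3, Y_6, Y_7, Y_8, Y_9, Y_10, Y_11
  Y_14: Y_2, Y_4, Y_5, Y_9
  Y_15: Y_0, Y_3, Y_6, Y_7, Y_8, Y_9, Y_13, Y_14
Taking the union gives {Y_0, Y_2, Y_3, Y_4, Y_5, Y_6, Y_7, Y_8, Y_9, Y_10, Y_11, Y_13, Y_14, Y_15}.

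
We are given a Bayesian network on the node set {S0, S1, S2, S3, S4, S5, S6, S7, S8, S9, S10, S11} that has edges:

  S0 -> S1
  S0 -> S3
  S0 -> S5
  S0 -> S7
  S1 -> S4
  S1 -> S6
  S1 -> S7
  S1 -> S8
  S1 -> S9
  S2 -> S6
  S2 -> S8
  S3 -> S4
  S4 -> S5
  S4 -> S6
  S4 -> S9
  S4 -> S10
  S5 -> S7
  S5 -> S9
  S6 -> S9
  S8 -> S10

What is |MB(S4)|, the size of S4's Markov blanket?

S4 has parents S1, S3.
Children of S4: S5, S6, S9, S10.
For each child, the remaining parents (spouses of S4):
  S5: S0
  S6: S1, S2
  S9: S1, S5, S6
  S10: S8
MB(S4) = {S0, S1, S2, S3, S5, S6, S8, S9, S10}, which has 9 nodes.

9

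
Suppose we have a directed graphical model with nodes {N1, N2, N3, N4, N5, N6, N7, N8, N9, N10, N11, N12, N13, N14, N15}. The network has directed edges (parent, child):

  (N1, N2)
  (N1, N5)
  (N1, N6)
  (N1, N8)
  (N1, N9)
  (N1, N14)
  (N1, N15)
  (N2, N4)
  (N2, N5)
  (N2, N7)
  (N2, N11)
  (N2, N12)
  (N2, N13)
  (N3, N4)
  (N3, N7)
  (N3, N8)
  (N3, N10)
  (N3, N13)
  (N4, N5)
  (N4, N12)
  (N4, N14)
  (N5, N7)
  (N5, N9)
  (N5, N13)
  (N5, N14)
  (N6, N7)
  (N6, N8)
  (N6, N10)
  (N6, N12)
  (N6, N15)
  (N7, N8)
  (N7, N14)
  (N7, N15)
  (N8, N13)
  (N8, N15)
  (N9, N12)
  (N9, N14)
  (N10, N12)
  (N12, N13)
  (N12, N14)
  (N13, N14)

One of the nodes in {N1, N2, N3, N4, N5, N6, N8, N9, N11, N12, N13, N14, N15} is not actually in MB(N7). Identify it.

N11

Recall MB(v) = parents ∪ children ∪ spouses, where spouses are the other parents of v's children.
Pa(N7) = {N2, N3, N5, N6}.
N7 has children N8, N14, N15.
Other parents of N7's children:
  N8's other parents are N1, N3, N6.
  N14 also has parents N1, N4, N5, N9, N12, N13.
  N15's other parents are N1, N6, N8.
MB(N7) = {N1, N2, N3, N4, N5, N6, N8, N9, N12, N13, N14, N15}.
N11 is neither a parent, child, nor co-parent of N7, so it does not belong.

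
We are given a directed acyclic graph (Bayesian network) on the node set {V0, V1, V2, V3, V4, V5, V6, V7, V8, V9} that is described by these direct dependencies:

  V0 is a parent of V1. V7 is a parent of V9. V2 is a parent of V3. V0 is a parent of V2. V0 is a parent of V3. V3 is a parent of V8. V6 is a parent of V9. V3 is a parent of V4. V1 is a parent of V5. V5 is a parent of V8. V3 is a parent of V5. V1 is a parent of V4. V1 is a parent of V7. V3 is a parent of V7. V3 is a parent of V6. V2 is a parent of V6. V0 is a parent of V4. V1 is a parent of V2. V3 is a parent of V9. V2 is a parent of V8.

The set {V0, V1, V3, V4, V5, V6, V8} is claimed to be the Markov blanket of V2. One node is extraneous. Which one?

A node's Markov blanket = Pa ∪ Ch ∪ (parents of Ch other than the node itself).
Parents of V2: V0, V1.
Children of V2: V3, V6, V8.
Parents of each child, excluding V2:
  V3: V0
  V6: V3
  V8: V3, V5
MB(V2) = {V0, V1, V3, V5, V6, V8}.
V4 is neither a parent, child, nor co-parent of V2, so it does not belong.

V4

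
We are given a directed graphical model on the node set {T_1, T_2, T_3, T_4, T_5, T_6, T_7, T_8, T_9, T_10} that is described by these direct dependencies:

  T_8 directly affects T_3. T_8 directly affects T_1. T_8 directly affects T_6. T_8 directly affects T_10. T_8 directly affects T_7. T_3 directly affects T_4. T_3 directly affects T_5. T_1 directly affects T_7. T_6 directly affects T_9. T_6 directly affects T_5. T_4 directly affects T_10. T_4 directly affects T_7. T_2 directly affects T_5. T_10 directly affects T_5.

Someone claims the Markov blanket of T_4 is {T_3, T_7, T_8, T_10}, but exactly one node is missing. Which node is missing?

A node's Markov blanket = Pa ∪ Ch ∪ (parents of Ch other than the node itself).
T_4 has parent T_3.
Children of T_4: T_7, T_10.
Parents of each child, excluding T_4:
  T_10 also has parent T_8.
  T_7 also has parents T_1, T_8.
MB(T_4) = {T_1, T_3, T_7, T_8, T_10}.
Comparing with the claimed set, T_1 is missing.

T_1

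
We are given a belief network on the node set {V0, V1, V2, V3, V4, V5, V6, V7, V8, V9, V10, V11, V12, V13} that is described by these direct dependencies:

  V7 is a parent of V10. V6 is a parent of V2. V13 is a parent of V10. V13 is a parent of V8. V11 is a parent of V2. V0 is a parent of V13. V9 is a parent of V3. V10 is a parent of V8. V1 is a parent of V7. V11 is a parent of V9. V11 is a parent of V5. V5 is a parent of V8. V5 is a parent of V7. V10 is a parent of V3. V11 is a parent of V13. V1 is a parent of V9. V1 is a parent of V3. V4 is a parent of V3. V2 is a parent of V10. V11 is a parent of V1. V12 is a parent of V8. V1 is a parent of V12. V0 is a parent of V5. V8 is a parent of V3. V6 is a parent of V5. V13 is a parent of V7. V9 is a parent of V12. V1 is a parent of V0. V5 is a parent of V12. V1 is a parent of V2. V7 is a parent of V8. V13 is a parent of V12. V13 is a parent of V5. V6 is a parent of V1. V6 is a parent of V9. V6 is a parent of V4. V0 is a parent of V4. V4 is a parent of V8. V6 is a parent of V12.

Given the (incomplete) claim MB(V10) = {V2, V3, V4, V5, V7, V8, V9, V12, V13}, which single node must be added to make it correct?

V10's children: V3, V8.
V10 has parents V2, V7, V13.
Co-parents of V10 (other parents of its children):
  V8's other parents are V4, V5, V7, V12, V13.
  V3's other parents are V1, V4, V8, V9.
MB(V10) = {V1, V2, V3, V4, V5, V7, V8, V9, V12, V13}.
Comparing with the claimed set, V1 is missing.

V1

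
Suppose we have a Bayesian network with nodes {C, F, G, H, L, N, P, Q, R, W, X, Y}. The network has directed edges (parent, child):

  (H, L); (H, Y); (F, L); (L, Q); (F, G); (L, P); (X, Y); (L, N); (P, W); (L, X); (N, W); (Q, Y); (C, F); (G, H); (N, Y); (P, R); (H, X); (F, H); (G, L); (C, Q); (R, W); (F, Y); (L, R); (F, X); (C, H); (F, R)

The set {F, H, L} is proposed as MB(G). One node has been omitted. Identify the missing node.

Children of G: H, L.
Pa(G) = {F}.
For each child, the remaining parents (spouses of G):
  H also has parents C, F.
  L's other parents are F, H.
MB(G) = {C, F, H, L}.
Comparing with the claimed set, C is missing.

C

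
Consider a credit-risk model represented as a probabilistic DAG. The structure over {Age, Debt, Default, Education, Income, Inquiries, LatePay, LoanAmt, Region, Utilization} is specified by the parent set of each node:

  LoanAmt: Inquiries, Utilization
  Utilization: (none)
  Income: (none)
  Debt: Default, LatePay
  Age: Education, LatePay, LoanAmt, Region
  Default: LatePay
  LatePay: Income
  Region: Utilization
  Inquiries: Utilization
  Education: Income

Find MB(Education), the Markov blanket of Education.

{Age, Income, LatePay, LoanAmt, Region}

Pa(Education) = {Income}.
Ch(Education) = {Age}.
Parents of each child, excluding Education:
  Age also has parents LatePay, LoanAmt, Region.
MB(Education) = {Age, Income, LatePay, LoanAmt, Region}.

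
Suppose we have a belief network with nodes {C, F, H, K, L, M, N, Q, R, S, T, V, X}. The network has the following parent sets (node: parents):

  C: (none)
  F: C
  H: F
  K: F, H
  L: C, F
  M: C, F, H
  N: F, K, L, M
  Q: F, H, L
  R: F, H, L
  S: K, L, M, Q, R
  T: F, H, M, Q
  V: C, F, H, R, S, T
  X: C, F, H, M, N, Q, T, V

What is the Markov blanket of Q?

Parents of Q: F, H, L.
Q has children S, T, X.
Other parents of Q's children:
  S's other parents are K, L, M, R.
  T also has parents F, H, M.
  parents(X) \ {Q} = {C, F, H, M, N, T, V}.
Union: {F, H, L} ∪ {S, T, X} ∪ {C, F, H, K, L, M, N, R, T, V} = {C, F, H, K, L, M, N, R, S, T, V, X}.

{C, F, H, K, L, M, N, R, S, T, V, X}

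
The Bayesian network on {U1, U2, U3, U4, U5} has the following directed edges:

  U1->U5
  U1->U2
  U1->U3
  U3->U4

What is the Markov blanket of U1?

Pa(U1) = {}.
Ch(U1) = {U2, U3, U5}.
Co-parents of U1 (other parents of its children):
  U2 has no other parent.
  U3: no additional parents.
  U5: no additional parents.
Taking the union gives {U2, U3, U5}.

{U2, U3, U5}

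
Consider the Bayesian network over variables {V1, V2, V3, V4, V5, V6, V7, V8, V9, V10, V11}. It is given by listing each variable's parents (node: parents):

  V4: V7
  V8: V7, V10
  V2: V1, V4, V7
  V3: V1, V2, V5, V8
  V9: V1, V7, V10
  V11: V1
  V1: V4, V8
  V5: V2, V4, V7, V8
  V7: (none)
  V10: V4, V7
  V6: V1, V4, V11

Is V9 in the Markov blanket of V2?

A node's Markov blanket = Pa ∪ Ch ∪ (parents of Ch other than the node itself).
V2 has children V3, V5.
Pa(V2) = {V1, V4, V7}.
Parents of each child, excluding V2:
  parents(V5) \ {V2} = {V4, V7, V8}.
  V3 also has parents V1, V5, V8.
MB(V2) = {V1, V3, V4, V5, V7, V8}; V9 is not in this set.

No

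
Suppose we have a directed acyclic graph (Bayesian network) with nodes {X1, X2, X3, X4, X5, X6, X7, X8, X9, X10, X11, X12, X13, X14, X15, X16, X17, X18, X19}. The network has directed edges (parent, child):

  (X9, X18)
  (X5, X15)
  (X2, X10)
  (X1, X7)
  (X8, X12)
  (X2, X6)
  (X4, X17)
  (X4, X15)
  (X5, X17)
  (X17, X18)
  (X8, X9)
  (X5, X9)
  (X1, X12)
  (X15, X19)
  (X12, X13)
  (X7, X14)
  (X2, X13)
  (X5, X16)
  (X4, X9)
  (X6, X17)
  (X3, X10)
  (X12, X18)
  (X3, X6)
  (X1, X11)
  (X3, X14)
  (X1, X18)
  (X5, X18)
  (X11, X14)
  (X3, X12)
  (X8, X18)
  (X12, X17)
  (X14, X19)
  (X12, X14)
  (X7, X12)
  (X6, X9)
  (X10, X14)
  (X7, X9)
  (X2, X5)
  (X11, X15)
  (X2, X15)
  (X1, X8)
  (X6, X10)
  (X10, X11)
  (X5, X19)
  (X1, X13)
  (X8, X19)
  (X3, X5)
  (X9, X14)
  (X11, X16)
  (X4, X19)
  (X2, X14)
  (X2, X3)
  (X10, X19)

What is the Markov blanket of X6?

X6 has parents X2, X3.
X6 has children X9, X10, X17.
For each child, the remaining parents (spouses of X6):
  X9: X4, X5, X7, X8
  X10: X2, X3
  X17: X4, X5, X12
So the Markov blanket of X6 is {X2, X3, X4, X5, X7, X8, X9, X10, X12, X17}.

{X2, X3, X4, X5, X7, X8, X9, X10, X12, X17}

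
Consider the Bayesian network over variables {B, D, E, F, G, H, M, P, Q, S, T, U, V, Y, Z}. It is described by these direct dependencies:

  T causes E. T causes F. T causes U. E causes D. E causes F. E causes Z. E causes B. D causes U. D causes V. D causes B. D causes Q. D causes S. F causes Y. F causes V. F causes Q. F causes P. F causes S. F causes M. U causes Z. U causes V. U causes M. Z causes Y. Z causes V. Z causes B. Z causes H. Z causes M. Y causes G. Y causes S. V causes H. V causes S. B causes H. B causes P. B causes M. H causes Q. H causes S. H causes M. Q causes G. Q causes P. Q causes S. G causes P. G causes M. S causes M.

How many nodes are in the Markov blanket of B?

12

Pa(B) = {D, E, Z}.
B has children H, M, P.
For each child, the remaining parents (spouses of B):
  H also has parents V, Z.
  P's other parents are F, G, Q.
  parents(M) \ {B} = {F, G, H, S, U, Z}.
MB(B) = {D, E, F, G, H, M, P, Q, S, U, V, Z}, which has 12 nodes.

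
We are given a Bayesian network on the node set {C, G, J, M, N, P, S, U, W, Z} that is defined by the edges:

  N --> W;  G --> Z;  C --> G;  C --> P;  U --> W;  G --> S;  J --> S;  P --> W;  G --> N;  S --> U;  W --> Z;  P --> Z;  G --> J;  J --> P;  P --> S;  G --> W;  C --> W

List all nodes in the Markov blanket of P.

A node's Markov blanket = Pa ∪ Ch ∪ (parents of Ch other than the node itself).
Parents of P: C, J.
Children of P: S, W, Z.
Other parents of P's children:
  S's other parents are G, J.
  W's other parents are C, G, N, U.
  Z also has parents G, W.
Taking the union gives {C, G, J, N, S, U, W, Z}.

{C, G, J, N, S, U, W, Z}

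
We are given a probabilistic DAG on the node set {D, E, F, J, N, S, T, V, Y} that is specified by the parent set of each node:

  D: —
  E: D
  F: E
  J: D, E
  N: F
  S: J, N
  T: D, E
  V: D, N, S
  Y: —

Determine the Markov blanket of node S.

{D, J, N, V}

Ch(S) = {V}.
Pa(S) = {J, N}.
Co-parents of S (other parents of its children):
  V also has parents D, N.
Taking the union gives {D, J, N, V}.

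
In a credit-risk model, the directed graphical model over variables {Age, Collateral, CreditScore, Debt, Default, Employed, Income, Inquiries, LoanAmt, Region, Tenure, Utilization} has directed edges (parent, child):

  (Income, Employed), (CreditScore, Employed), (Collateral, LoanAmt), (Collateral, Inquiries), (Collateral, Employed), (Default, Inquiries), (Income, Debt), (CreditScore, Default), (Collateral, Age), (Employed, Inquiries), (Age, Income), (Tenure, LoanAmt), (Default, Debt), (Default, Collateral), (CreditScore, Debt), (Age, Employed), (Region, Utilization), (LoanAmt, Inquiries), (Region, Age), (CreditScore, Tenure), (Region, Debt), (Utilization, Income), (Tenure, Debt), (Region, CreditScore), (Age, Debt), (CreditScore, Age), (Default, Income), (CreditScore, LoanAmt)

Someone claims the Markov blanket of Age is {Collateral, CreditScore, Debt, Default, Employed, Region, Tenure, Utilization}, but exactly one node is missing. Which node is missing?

Income

A node's Markov blanket = Pa ∪ Ch ∪ (parents of Ch other than the node itself).
Age's parents: Collateral, CreditScore, Region.
Age has children Debt, Employed, Income.
Co-parents of Age (other parents of its children):
  parents(Income) \ {Age} = {Default, Utilization}.
  Employed also has parents Collateral, CreditScore, Income.
  parents(Debt) \ {Age} = {CreditScore, Default, Income, Region, Tenure}.
MB(Age) = {Collateral, CreditScore, Debt, Default, Employed, Income, Region, Tenure, Utilization}.
Comparing with the claimed set, Income is missing.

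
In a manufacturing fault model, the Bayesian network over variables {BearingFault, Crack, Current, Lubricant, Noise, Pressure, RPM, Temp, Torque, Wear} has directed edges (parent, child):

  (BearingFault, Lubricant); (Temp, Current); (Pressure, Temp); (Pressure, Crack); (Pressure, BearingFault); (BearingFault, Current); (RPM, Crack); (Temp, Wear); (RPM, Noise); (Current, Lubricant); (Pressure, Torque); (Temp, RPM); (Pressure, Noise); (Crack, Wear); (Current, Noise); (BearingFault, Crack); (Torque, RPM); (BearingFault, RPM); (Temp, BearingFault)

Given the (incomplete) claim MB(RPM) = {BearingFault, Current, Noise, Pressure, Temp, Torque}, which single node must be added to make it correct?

RPM has children Crack, Noise.
RPM's parents: BearingFault, Temp, Torque.
Parents of each child, excluding RPM:
  Noise: Current, Pressure
  Crack: BearingFault, Pressure
MB(RPM) = {BearingFault, Crack, Current, Noise, Pressure, Temp, Torque}.
Comparing with the claimed set, Crack is missing.

Crack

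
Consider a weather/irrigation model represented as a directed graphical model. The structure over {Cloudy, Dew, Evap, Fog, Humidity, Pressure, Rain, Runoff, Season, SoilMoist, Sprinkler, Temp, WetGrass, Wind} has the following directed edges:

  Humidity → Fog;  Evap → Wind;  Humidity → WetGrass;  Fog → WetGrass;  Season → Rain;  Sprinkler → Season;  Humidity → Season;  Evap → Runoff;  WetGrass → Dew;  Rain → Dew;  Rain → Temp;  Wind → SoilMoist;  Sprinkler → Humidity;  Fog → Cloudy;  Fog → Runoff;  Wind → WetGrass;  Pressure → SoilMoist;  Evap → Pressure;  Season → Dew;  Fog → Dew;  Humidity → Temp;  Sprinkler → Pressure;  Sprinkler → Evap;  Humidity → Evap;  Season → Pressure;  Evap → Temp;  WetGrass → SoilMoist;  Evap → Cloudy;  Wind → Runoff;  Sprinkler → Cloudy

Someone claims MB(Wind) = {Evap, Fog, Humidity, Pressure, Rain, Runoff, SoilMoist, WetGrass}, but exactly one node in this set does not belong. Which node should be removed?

Wind has parent Evap.
Wind's children: Runoff, SoilMoist, WetGrass.
Other parents of Wind's children:
  parents(WetGrass) \ {Wind} = {Fog, Humidity}.
  SoilMoist's other parents are Pressure, WetGrass.
  Runoff's other parents are Evap, Fog.
MB(Wind) = {Evap, Fog, Humidity, Pressure, Runoff, SoilMoist, WetGrass}.
Rain is neither a parent, child, nor co-parent of Wind, so it does not belong.

Rain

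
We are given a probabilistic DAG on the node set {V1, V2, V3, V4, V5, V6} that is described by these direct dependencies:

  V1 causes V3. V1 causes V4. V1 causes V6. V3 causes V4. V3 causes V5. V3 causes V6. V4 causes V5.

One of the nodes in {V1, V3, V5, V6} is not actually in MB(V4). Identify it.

Recall MB(v) = parents ∪ children ∪ spouses, where spouses are the other parents of v's children.
V4's parents: V1, V3.
Ch(V4) = {V5}.
Other parents of V4's children:
  V5: V3
MB(V4) = {V1, V3, V5}.
V6 is neither a parent, child, nor co-parent of V4, so it does not belong.

V6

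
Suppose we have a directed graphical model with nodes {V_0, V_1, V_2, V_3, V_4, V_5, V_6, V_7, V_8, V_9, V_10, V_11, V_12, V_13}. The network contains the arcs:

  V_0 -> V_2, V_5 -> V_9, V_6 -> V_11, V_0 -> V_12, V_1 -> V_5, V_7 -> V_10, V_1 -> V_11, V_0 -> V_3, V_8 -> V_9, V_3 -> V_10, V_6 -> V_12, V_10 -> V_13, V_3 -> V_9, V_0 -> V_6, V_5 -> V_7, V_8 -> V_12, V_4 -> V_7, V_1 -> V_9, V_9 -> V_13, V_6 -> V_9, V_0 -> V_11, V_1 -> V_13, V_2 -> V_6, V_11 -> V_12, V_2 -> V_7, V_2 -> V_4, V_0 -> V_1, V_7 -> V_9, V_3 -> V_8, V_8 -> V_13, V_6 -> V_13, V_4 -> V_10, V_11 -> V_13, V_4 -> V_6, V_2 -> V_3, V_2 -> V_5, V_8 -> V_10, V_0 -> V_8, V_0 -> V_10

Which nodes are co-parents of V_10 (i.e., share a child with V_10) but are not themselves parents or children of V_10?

Children of V_10: V_13.
  parents(V_13) \ {V_10} = {V_1, V_6, V_8, V_9, V_11}.
Excluding nodes already adjacent to V_10 (V_0, V_3, V_4, V_7, V_8, V_13), the co-parent-only contribution is {V_1, V_6, V_9, V_11}.

{V_1, V_6, V_9, V_11}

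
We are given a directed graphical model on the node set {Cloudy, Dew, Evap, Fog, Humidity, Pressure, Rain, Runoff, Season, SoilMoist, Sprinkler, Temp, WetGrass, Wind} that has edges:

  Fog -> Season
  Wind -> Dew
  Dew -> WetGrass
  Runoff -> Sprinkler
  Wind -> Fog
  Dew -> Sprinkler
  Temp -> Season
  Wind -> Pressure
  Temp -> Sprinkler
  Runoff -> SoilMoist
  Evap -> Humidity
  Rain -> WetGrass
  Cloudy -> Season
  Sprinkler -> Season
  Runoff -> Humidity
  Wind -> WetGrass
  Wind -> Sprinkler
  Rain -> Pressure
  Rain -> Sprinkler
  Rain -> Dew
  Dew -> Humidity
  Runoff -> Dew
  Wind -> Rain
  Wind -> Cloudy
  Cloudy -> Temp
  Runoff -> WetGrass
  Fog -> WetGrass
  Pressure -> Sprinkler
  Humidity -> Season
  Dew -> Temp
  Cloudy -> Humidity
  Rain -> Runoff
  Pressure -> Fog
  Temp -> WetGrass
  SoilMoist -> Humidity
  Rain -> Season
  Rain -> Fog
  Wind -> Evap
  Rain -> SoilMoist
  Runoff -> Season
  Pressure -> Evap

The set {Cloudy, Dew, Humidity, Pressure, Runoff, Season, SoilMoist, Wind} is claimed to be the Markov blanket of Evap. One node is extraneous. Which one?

A node's Markov blanket = Pa ∪ Ch ∪ (parents of Ch other than the node itself).
Pa(Evap) = {Pressure, Wind}.
Evap's children: Humidity.
Co-parents of Evap (other parents of its children):
  Humidity's other parents are Cloudy, Dew, Runoff, SoilMoist.
MB(Evap) = {Cloudy, Dew, Humidity, Pressure, Runoff, SoilMoist, Wind}.
Season is neither a parent, child, nor co-parent of Evap, so it does not belong.

Season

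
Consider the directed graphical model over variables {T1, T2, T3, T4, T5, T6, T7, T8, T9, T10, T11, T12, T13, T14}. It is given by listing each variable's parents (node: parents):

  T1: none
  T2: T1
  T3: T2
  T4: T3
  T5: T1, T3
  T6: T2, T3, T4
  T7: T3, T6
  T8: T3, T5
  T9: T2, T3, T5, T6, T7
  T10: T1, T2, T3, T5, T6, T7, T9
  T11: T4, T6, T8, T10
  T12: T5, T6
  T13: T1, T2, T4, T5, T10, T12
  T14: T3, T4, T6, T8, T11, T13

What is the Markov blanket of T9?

{T1, T2, T3, T5, T6, T7, T10}

By definition, MB(T9) is built from T9's parents, T9's children, and the co-parents of T9.
Children of T9: T10.
T9 has parents T2, T3, T5, T6, T7.
For each child, the remaining parents (spouses of T9):
  T10: T1, T2, T3, T5, T6, T7
Taking the union gives {T1, T2, T3, T5, T6, T7, T10}.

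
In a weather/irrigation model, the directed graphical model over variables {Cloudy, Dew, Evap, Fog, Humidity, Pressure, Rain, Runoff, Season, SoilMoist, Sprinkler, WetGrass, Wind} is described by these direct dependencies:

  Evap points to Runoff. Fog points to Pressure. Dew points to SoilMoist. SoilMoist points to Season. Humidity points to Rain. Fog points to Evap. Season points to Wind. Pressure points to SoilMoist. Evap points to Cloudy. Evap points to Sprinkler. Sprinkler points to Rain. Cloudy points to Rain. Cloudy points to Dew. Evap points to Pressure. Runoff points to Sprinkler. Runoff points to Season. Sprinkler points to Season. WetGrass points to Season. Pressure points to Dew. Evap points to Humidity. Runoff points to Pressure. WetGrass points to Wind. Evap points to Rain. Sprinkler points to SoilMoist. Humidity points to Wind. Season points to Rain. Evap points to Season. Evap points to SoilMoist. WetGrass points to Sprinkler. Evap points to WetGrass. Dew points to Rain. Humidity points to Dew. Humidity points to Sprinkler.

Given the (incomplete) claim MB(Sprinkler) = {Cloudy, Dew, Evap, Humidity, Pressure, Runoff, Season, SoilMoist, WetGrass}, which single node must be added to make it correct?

Rain

Recall MB(v) = parents ∪ children ∪ spouses, where spouses are the other parents of v's children.
Sprinkler's children: Rain, Season, SoilMoist.
Parents of Sprinkler: Evap, Humidity, Runoff, WetGrass.
For each child, the remaining parents (spouses of Sprinkler):
  parents(SoilMoist) \ {Sprinkler} = {Dew, Evap, Pressure}.
  parents(Season) \ {Sprinkler} = {Evap, Runoff, SoilMoist, WetGrass}.
  Rain's other parents are Cloudy, Dew, Evap, Humidity, Season.
MB(Sprinkler) = {Cloudy, Dew, Evap, Humidity, Pressure, Rain, Runoff, Season, SoilMoist, WetGrass}.
Comparing with the claimed set, Rain is missing.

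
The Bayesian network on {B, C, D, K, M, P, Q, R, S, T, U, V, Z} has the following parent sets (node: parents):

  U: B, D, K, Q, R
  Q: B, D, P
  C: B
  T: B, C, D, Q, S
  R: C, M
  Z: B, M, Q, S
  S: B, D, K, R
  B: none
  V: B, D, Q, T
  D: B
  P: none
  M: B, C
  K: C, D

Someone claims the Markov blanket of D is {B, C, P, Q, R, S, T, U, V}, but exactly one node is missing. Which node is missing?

K

Recall MB(v) = parents ∪ children ∪ spouses, where spouses are the other parents of v's children.
Ch(D) = {K, Q, S, T, U, V}.
Pa(D) = {B}.
Parents of each child, excluding D:
  parents(K) \ {D} = {C}.
  parents(Q) \ {D} = {B, P}.
  parents(S) \ {D} = {B, K, R}.
  T's other parents are B, C, Q, S.
  U's other parents are B, K, Q, R.
  V also has parents B, Q, T.
MB(D) = {B, C, K, P, Q, R, S, T, U, V}.
Comparing with the claimed set, K is missing.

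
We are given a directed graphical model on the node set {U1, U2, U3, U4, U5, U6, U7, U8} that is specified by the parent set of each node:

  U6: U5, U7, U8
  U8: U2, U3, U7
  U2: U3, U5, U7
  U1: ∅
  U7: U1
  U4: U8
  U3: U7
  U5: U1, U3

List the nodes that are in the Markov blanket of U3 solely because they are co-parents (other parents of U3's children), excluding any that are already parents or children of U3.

Children of U3: U2, U5, U8.
  parents(U5) \ {U3} = {U1}.
  U2 also has parents U5, U7.
  U8's other parents are U2, U7.
Excluding nodes already adjacent to U3 (U2, U5, U7, U8), the co-parent-only contribution is {U1}.

{U1}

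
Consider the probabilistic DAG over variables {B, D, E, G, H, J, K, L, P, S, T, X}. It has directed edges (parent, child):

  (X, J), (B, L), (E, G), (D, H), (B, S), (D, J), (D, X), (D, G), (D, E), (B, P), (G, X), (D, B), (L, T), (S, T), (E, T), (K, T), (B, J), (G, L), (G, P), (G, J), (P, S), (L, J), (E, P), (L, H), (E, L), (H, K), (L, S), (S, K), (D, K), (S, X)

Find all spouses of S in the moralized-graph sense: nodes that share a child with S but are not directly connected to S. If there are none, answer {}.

Children of S: K, T, X.
  X: D, G
  K: D, H
  T: E, K, L
Excluding nodes already adjacent to S (B, K, L, P, T, X), the co-parent-only contribution is {D, E, G, H}.

{D, E, G, H}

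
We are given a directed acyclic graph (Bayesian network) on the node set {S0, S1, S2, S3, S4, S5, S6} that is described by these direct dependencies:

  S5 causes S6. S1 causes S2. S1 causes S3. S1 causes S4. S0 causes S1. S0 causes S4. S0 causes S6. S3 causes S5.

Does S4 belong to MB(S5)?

No

A node's Markov blanket = Pa ∪ Ch ∪ (parents of Ch other than the node itself).
S5's children: S6.
Pa(S5) = {S3}.
Other parents of S5's children:
  parents(S6) \ {S5} = {S0}.
MB(S5) = {S0, S3, S6}; S4 is not in this set.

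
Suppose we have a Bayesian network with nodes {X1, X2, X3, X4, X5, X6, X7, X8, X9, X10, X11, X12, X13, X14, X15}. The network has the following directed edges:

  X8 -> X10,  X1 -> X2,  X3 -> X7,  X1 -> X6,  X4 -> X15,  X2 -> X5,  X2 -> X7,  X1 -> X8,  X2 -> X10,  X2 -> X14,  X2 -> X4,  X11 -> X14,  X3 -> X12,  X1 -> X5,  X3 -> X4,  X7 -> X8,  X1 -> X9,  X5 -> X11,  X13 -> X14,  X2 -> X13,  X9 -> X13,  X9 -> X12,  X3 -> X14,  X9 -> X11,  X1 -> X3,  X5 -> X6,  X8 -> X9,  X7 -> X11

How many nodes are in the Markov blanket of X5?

A node's Markov blanket = Pa ∪ Ch ∪ (parents of Ch other than the node itself).
Parents of X5: X1, X2.
Ch(X5) = {X6, X11}.
Parents of each child, excluding X5:
  X6 also has parent X1.
  X11 also has parents X7, X9.
MB(X5) = {X1, X2, X6, X7, X9, X11}, which has 6 nodes.

6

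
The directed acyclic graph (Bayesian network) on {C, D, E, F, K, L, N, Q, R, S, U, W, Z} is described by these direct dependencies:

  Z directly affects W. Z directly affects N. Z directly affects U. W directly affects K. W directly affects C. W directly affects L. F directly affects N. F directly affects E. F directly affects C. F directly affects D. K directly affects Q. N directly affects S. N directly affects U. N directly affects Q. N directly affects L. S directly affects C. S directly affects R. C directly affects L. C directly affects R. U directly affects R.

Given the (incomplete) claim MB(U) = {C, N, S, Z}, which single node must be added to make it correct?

R

A node's Markov blanket = Pa ∪ Ch ∪ (parents of Ch other than the node itself).
Children of U: R.
Parents of U: N, Z.
For each child, the remaining parents (spouses of U):
  R: C, S
MB(U) = {C, N, R, S, Z}.
Comparing with the claimed set, R is missing.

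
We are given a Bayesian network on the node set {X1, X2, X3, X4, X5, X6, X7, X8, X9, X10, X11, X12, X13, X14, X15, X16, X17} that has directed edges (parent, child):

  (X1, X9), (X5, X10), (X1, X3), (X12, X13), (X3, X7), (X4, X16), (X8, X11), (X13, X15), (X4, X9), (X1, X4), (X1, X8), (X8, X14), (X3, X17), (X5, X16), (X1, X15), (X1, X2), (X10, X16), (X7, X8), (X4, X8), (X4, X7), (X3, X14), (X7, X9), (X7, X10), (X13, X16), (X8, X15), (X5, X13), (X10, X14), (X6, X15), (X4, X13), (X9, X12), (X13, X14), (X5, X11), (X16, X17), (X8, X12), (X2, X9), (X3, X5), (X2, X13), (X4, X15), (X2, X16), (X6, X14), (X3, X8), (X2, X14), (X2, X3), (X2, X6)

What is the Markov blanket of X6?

A node's Markov blanket = Pa ∪ Ch ∪ (parents of Ch other than the node itself).
X6's parents: X2.
X6 has children X14, X15.
Co-parents of X6 (other parents of its children):
  X14: X2, X3, X8, X10, X13
  X15: X1, X4, X8, X13
Taking the union gives {X1, X2, X3, X4, X8, X10, X13, X14, X15}.

{X1, X2, X3, X4, X8, X10, X13, X14, X15}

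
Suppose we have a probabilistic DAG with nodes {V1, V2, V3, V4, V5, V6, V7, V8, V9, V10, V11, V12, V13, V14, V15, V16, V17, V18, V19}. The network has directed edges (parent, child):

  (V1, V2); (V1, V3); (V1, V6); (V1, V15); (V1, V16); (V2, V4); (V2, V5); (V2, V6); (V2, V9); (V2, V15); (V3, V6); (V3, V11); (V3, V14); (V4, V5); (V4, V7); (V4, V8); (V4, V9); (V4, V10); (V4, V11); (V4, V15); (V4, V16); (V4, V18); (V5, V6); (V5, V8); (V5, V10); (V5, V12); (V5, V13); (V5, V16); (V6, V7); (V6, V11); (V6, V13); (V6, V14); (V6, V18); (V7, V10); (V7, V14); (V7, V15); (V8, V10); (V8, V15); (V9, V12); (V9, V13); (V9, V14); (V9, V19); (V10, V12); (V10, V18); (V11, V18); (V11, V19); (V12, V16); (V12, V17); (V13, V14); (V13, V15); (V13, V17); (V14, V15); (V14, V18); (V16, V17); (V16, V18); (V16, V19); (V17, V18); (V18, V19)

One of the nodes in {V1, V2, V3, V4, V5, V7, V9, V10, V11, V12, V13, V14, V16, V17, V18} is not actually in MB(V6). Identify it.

V12

By definition, MB(V6) is built from V6's parents, V6's children, and the co-parents of V6.
Pa(V6) = {V1, V2, V3, V5}.
V6 has children V7, V11, V13, V14, V18.
Parents of each child, excluding V6:
  V7: V4
  V11: V3, V4
  V13: V5, V9
  V14: V3, V7, V9, V13
  V18: V4, V10, V11, V14, V16, V17
MB(V6) = {V1, V2, V3, V4, V5, V7, V9, V10, V11, V13, V14, V16, V17, V18}.
V12 is neither a parent, child, nor co-parent of V6, so it does not belong.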